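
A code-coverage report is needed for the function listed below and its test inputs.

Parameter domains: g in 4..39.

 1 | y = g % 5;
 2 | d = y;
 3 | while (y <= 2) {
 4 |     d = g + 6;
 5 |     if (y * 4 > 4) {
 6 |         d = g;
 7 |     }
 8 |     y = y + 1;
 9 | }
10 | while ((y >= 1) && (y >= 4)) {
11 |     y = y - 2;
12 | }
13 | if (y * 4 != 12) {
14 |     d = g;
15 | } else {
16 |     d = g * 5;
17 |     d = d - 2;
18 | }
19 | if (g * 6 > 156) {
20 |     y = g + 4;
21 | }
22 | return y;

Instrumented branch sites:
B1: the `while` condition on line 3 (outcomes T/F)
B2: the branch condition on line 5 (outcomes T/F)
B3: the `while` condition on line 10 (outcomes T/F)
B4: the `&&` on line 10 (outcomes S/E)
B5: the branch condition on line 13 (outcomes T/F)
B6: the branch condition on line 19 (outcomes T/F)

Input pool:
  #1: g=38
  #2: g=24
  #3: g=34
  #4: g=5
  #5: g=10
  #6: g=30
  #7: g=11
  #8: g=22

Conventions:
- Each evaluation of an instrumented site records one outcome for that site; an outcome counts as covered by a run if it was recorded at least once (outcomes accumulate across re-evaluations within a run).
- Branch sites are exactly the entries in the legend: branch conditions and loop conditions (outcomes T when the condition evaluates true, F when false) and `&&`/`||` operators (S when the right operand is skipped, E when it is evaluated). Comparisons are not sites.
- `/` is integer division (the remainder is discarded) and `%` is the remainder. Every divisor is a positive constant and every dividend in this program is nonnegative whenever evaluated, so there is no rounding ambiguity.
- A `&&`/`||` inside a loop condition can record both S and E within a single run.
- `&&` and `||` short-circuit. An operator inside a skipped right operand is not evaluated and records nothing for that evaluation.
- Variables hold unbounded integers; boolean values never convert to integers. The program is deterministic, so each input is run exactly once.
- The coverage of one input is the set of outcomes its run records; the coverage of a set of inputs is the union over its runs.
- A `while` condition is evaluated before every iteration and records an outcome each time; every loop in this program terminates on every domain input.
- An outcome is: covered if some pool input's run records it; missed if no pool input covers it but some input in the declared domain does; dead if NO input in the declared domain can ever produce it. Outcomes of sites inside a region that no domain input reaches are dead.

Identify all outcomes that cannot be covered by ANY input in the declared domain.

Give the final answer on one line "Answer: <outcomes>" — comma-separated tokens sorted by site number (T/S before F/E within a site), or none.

sweeping the full domain (36 inputs) for each outcome:
  B4=S: no domain input ever produces it -> dead
  reachable outcomes have witnesses, e.g. B1=T (e.g. g=5), B1=F (e.g. g=4), B2=T (e.g. g=5), B2=F (e.g. g=5)

Answer: B4=S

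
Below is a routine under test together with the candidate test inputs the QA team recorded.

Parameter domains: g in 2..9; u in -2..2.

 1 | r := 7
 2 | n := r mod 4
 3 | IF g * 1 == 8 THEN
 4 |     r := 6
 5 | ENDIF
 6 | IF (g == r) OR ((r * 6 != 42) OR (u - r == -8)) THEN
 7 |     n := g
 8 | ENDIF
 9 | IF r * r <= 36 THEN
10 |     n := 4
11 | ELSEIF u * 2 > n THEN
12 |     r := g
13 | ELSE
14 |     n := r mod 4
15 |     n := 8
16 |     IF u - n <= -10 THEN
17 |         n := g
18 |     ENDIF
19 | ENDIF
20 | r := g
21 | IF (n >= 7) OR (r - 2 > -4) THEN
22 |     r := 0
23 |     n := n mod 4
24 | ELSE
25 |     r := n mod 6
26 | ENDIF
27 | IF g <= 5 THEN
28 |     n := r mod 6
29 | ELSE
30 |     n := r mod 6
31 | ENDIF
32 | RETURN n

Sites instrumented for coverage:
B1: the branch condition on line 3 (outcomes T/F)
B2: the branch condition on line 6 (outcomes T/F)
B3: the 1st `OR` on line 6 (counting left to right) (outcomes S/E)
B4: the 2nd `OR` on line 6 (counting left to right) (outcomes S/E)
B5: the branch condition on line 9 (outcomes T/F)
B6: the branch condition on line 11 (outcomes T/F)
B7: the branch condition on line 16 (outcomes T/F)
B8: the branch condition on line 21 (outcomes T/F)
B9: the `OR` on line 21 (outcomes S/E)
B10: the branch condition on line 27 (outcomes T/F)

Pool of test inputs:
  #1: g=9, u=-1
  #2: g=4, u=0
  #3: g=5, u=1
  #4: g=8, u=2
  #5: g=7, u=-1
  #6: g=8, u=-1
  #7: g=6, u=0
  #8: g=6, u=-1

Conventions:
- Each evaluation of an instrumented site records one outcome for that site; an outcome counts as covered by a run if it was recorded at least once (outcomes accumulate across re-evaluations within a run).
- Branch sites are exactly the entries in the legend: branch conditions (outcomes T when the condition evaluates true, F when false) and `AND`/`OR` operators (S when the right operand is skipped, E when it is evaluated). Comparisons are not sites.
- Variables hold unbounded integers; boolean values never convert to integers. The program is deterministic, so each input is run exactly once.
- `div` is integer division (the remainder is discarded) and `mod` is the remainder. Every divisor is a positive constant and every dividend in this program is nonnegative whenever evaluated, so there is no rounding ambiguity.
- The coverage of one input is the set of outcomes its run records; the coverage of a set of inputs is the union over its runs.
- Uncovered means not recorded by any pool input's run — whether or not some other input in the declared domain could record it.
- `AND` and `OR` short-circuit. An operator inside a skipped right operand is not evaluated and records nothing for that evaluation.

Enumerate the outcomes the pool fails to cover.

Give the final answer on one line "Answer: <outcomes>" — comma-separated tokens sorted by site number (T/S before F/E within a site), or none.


run #1 (g=9, u=-1) records B1=F, B2=T, B3=E, B4=E, B5=F, B6=F, B7=F, B8=T, B9=S, B10=F
run #2 (g=4, u=0) records B1=F, B2=F, B3=E, B4=E, B5=F, B6=F, B7=F, B8=T, B9=S, B10=T
run #3 (g=5, u=1) records B1=F, B2=F, B3=E, B4=E, B5=F, B6=F, B7=F, B8=T, B9=S, B10=T
run #4 (g=8, u=2) records B1=T, B2=T, B3=E, B4=S, B5=T, B8=T, B9=E, B10=F
run #5 (g=7, u=-1) records B1=F, B2=T, B3=S, B5=F, B6=F, B7=F, B8=T, B9=S, B10=F
run #6 (g=8, u=-1) records B1=T, B2=T, B3=E, B4=S, B5=T, B8=T, B9=E, B10=F
run #7 (g=6, u=0) records B1=F, B2=F, B3=E, B4=E, B5=F, B6=F, B7=F, B8=T, B9=S, B10=F
run #8 (g=6, u=-1) records B1=F, B2=T, B3=E, B4=E, B5=F, B6=F, B7=F, B8=T, B9=S, B10=F
union over the pool: B1=T, B1=F, B2=T, B2=F, B3=S, B3=E, B4=S, B4=E, B5=T, B5=F, B6=F, B7=F, B8=T, B9=S, B9=E, B10=T, B10=F
uncovered (3 of 20): B6=T, B7=T, B8=F
Answer: B6=T, B7=T, B8=F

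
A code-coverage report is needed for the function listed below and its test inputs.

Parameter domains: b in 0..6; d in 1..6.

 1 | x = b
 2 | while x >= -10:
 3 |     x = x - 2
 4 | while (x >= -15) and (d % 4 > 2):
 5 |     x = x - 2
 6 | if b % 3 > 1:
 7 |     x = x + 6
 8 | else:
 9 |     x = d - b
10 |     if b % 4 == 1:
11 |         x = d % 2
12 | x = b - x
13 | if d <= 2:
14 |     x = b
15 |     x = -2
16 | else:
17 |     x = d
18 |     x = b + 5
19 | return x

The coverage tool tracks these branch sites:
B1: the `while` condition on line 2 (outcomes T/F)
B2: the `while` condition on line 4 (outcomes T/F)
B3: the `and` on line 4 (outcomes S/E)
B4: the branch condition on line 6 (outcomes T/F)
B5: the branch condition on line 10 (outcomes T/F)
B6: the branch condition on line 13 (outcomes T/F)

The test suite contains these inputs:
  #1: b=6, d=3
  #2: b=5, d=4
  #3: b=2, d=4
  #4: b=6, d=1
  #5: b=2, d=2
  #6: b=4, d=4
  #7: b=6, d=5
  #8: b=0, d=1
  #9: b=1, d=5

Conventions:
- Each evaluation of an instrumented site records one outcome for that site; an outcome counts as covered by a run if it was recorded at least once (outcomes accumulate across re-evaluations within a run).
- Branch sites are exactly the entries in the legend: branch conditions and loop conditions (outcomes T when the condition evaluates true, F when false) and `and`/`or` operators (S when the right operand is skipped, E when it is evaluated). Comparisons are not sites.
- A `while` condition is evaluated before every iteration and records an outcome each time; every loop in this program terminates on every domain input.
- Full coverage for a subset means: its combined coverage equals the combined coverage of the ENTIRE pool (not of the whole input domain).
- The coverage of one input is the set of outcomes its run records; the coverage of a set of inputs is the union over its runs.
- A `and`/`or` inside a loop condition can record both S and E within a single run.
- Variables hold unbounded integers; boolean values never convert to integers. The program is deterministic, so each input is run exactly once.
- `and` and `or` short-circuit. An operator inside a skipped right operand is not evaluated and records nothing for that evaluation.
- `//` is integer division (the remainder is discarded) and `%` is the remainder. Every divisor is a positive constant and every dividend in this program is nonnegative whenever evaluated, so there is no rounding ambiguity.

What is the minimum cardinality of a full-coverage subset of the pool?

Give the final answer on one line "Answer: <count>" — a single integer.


input #1 (b=6, d=3): events B1->T, B1->T, B1->T, B1->T, B1->T, B1->T, B1->T, B1->T, B1->T, B1->F, B3->E, B2->T, B3->E, B2->T, ...; covers B1=T, B1=F, B2=T, B2=F, B3=S, B3=E, B4=F, B5=F, B6=F
input #2 (b=5, d=4): events B1->T, B1->T, B1->T, B1->T, B1->T, B1->T, B1->T, B1->T, B1->F, B3->E, B2->F, B4->T, B6->F; covers B1=T, B1=F, B2=F, B3=E, B4=T, B6=F
input #3 (b=2, d=4): events B1->T, B1->T, B1->T, B1->T, B1->T, B1->T, B1->T, B1->F, B3->E, B2->F, B4->T, B6->F; covers B1=T, B1=F, B2=F, B3=E, B4=T, B6=F
input #4 (b=6, d=1): events B1->T, B1->T, B1->T, B1->T, B1->T, B1->T, B1->T, B1->T, B1->T, B1->F, B3->E, B2->F, B4->F, B5->F, ...; covers B1=T, B1=F, B2=F, B3=E, B4=F, B5=F, B6=T
input #5 (b=2, d=2): events B1->T, B1->T, B1->T, B1->T, B1->T, B1->T, B1->T, B1->F, B3->E, B2->F, B4->T, B6->T; covers B1=T, B1=F, B2=F, B3=E, B4=T, B6=T
input #6 (b=4, d=4): events B1->T, B1->T, B1->T, B1->T, B1->T, B1->T, B1->T, B1->T, B1->F, B3->E, B2->F, B4->F, B5->F, B6->F; covers B1=T, B1=F, B2=F, B3=E, B4=F, B5=F, B6=F
input #7 (b=6, d=5): events B1->T, B1->T, B1->T, B1->T, B1->T, B1->T, B1->T, B1->T, B1->T, B1->F, B3->E, B2->F, B4->F, B5->F, ...; covers B1=T, B1=F, B2=F, B3=E, B4=F, B5=F, B6=F
input #8 (b=0, d=1): events B1->T, B1->T, B1->T, B1->T, B1->T, B1->T, B1->F, B3->E, B2->F, B4->F, B5->F, B6->T; covers B1=T, B1=F, B2=F, B3=E, B4=F, B5=F, B6=T
input #9 (b=1, d=5): events B1->T, B1->T, B1->T, B1->T, B1->T, B1->T, B1->F, B3->E, B2->F, B4->F, B5->T, B6->F; covers B1=T, B1=F, B2=F, B3=E, B4=F, B5=T, B6=F
the full pool covers 12 outcomes: B1=T, B1=F, B2=T, B2=F, B3=S, B3=E, B4=T, B4=F, B5=T, B5=F, B6=T, B6=F
checked all size-1 subsets: none covers 12 outcomes (max 9/12)
checked all size-2 subsets: none covers 12 outcomes (max 11/12)
size 3: inputs {1, 5, 9} cover all 12 outcomes, and no lexicographically smaller subset of this size does
Answer: 3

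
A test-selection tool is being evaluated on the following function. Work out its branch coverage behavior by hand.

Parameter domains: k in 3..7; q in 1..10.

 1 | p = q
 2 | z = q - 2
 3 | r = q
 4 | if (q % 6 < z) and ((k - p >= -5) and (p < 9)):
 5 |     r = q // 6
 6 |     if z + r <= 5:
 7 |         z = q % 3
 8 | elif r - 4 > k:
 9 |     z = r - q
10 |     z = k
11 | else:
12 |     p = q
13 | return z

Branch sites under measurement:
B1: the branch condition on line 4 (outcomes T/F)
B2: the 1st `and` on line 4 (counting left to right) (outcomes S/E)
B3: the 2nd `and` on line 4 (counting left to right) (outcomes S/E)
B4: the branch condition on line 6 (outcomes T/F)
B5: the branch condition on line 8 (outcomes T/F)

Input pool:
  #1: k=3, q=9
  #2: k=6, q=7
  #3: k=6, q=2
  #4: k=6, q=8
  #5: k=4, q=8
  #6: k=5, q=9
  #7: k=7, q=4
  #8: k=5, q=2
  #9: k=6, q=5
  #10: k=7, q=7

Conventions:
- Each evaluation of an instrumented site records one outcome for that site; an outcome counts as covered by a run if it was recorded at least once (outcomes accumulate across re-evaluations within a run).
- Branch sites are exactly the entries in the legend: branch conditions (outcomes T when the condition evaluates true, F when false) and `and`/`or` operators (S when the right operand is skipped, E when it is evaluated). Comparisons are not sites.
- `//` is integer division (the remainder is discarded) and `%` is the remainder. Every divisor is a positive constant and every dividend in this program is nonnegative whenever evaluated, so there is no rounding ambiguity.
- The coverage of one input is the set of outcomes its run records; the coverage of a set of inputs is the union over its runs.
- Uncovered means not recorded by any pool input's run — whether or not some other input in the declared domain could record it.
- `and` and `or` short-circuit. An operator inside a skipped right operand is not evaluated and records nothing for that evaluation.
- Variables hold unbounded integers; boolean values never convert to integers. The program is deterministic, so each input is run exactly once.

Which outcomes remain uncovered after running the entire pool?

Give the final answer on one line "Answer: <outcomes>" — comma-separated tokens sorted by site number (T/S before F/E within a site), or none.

input #1, k=3, q=9: outcomes B1=F, B2=E, B3=S, B5=T
input #2, k=6, q=7: outcomes B1=T, B2=E, B3=E, B4=F
input #3, k=6, q=2: outcomes B1=F, B2=S, B5=F
input #4, k=6, q=8: outcomes B1=T, B2=E, B3=E, B4=F
input #5, k=4, q=8: outcomes B1=T, B2=E, B3=E, B4=F
input #6, k=5, q=9: outcomes B1=F, B2=E, B3=E, B5=F
input #7, k=7, q=4: outcomes B1=F, B2=S, B5=F
input #8, k=5, q=2: outcomes B1=F, B2=S, B5=F
input #9, k=6, q=5: outcomes B1=F, B2=S, B5=F
input #10, k=7, q=7: outcomes B1=T, B2=E, B3=E, B4=F
union over the pool: B1=T, B1=F, B2=S, B2=E, B3=S, B3=E, B4=F, B5=T, B5=F
uncovered (1 of 10): B4=T

Answer: B4=T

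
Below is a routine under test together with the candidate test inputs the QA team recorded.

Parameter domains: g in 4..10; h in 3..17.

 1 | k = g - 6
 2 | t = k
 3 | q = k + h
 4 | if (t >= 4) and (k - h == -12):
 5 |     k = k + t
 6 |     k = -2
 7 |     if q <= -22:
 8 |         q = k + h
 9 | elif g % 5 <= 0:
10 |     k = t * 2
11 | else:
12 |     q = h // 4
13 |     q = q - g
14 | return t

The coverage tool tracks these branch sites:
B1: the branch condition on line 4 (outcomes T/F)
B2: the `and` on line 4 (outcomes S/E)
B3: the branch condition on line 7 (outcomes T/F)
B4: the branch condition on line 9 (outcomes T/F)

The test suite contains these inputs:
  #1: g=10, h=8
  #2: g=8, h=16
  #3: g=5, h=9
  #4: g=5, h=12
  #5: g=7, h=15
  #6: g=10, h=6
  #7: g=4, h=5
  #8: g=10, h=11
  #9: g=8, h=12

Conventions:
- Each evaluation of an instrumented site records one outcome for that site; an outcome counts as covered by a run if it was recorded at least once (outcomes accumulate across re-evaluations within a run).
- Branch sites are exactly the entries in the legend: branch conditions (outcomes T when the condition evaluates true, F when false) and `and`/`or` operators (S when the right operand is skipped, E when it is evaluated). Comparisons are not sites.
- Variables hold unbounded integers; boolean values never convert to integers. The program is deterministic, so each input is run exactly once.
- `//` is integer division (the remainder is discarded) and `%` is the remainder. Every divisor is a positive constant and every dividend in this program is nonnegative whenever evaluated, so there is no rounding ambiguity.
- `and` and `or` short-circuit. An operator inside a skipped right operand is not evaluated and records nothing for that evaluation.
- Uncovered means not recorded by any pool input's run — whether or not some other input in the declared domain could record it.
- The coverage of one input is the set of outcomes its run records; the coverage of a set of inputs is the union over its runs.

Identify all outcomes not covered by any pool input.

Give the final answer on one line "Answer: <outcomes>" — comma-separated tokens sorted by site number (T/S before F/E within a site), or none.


test 1 (g=10, h=8) fires B2->E, B1->F, B4->T; hits B1=F, B2=E, B4=T
test 2 (g=8, h=16) fires B2->S, B1->F, B4->F; hits B1=F, B2=S, B4=F
test 3 (g=5, h=9) fires B2->S, B1->F, B4->T; hits B1=F, B2=S, B4=T
test 4 (g=5, h=12) fires B2->S, B1->F, B4->T; hits B1=F, B2=S, B4=T
test 5 (g=7, h=15) fires B2->S, B1->F, B4->F; hits B1=F, B2=S, B4=F
test 6 (g=10, h=6) fires B2->E, B1->F, B4->T; hits B1=F, B2=E, B4=T
test 7 (g=4, h=5) fires B2->S, B1->F, B4->F; hits B1=F, B2=S, B4=F
test 8 (g=10, h=11) fires B2->E, B1->F, B4->T; hits B1=F, B2=E, B4=T
test 9 (g=8, h=12) fires B2->S, B1->F, B4->F; hits B1=F, B2=S, B4=F
union over the pool: B1=F, B2=S, B2=E, B4=T, B4=F
uncovered (3 of 8): B1=T, B3=T, B3=F
Answer: B1=T, B3=T, B3=F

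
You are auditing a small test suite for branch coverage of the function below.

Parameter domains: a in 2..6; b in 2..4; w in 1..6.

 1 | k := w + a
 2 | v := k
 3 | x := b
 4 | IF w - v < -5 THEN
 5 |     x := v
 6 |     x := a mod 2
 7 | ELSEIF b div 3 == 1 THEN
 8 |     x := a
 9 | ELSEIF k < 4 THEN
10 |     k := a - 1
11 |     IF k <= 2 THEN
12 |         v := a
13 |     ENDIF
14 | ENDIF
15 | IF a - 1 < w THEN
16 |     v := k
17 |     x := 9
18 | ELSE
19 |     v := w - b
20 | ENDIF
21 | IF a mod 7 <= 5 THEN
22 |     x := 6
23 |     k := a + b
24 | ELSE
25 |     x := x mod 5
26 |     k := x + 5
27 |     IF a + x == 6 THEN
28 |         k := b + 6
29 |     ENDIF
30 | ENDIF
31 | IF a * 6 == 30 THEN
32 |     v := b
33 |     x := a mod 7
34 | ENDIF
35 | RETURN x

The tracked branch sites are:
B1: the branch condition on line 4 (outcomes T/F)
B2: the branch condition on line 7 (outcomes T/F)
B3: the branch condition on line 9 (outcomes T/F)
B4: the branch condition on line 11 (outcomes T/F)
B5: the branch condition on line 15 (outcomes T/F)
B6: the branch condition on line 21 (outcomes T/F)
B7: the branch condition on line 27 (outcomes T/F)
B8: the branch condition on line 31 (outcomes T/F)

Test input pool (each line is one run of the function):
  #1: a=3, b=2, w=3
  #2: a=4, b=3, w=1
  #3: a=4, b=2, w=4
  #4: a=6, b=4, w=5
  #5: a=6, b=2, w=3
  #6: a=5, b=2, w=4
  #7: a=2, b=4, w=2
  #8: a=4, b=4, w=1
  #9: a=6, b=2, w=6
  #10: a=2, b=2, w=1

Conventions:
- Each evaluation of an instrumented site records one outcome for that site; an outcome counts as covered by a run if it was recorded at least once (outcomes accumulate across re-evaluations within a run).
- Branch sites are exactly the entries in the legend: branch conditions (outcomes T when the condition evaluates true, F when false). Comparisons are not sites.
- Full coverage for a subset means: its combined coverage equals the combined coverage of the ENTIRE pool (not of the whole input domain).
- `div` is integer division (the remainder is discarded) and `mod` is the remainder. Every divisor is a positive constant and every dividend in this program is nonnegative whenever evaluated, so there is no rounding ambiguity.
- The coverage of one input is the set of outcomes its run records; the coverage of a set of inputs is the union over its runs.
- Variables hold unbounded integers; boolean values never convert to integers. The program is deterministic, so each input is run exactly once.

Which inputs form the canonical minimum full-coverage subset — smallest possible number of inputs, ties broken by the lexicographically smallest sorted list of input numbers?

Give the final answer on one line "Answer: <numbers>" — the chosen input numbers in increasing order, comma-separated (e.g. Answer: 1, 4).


test 1 (a=3, b=2, w=3) fires B1->F, B2->F, B3->F, B5->T, B6->T, B8->F; hits B1=F, B2=F, B3=F, B5=T, B6=T, B8=F
test 2 (a=4, b=3, w=1) fires B1->F, B2->T, B5->F, B6->T, B8->F; hits B1=F, B2=T, B5=F, B6=T, B8=F
test 3 (a=4, b=2, w=4) fires B1->F, B2->F, B3->F, B5->T, B6->T, B8->F; hits B1=F, B2=F, B3=F, B5=T, B6=T, B8=F
test 4 (a=6, b=4, w=5) fires B1->T, B5->F, B6->F, B7->T, B8->F; hits B1=T, B5=F, B6=F, B7=T, B8=F
test 5 (a=6, b=2, w=3) fires B1->T, B5->F, B6->F, B7->T, B8->F; hits B1=T, B5=F, B6=F, B7=T, B8=F
test 6 (a=5, b=2, w=4) fires B1->F, B2->F, B3->F, B5->F, B6->T, B8->T; hits B1=F, B2=F, B3=F, B5=F, B6=T, B8=T
test 7 (a=2, b=4, w=2) fires B1->F, B2->T, B5->T, B6->T, B8->F; hits B1=F, B2=T, B5=T, B6=T, B8=F
test 8 (a=4, b=4, w=1) fires B1->F, B2->T, B5->F, B6->T, B8->F; hits B1=F, B2=T, B5=F, B6=T, B8=F
test 9 (a=6, b=2, w=6) fires B1->T, B5->T, B6->F, B7->F, B8->F; hits B1=T, B5=T, B6=F, B7=F, B8=F
test 10 (a=2, b=2, w=1) fires B1->F, B2->F, B3->T, B4->T, B5->F, B6->T, B8->F; hits B1=F, B2=F, B3=T, B4=T, B5=F, B6=T, B8=F
the full pool covers 15 outcomes: B1=T, B1=F, B2=T, B2=F, B3=T, B3=F, B4=T, B5=T, B5=F, B6=T, B6=F, B7=T, B7=F, B8=T, B8=F
size 1 is not enough: best union over all size-1 subsets is 7/15
size 2 is not enough: best union over all size-2 subsets is 11/15
size 3 is not enough: best union over all size-3 subsets is 13/15
size 4 is not enough: best union over all size-4 subsets is 14/15
size 5: inputs {2, 4, 6, 9, 10} cover all 15 outcomes, and no lexicographically smaller subset of this size does
Answer: 2, 4, 6, 9, 10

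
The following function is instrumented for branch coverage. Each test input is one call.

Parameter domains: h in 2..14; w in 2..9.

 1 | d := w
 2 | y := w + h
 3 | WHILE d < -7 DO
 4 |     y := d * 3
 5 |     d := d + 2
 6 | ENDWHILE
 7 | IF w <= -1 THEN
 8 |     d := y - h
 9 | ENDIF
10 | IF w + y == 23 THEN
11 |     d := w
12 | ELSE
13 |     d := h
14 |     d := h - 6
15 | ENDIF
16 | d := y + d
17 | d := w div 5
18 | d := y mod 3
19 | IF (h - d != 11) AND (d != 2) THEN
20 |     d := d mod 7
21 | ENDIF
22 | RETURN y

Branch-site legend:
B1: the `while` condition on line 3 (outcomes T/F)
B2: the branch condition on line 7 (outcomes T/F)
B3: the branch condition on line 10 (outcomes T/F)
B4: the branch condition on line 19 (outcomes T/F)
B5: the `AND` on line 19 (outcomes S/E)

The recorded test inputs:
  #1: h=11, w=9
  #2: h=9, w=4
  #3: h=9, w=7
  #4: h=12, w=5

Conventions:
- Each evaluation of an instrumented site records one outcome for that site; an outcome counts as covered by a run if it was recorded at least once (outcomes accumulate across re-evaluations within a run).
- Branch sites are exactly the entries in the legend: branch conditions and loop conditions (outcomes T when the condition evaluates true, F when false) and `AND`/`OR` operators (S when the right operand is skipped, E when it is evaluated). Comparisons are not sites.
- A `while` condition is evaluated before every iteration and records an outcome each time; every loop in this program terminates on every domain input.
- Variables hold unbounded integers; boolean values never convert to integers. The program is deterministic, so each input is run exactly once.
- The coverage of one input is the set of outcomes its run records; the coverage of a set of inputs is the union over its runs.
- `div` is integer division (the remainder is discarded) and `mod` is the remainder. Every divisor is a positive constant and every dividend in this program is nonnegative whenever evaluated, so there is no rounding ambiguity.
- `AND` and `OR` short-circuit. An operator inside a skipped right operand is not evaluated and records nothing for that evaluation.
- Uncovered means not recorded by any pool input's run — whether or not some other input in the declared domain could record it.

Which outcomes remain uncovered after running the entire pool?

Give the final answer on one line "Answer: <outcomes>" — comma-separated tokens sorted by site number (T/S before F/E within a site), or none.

input #1, h=11, w=9: events B1->F, B2->F, B3->F, B5->E, B4->F; outcomes B1=F, B2=F, B3=F, B4=F, B5=E
input #2, h=9, w=4: events B1->F, B2->F, B3->F, B5->E, B4->T; outcomes B1=F, B2=F, B3=F, B4=T, B5=E
input #3, h=9, w=7: events B1->F, B2->F, B3->T, B5->E, B4->T; outcomes B1=F, B2=F, B3=T, B4=T, B5=E
input #4, h=12, w=5: events B1->F, B2->F, B3->F, B5->E, B4->F; outcomes B1=F, B2=F, B3=F, B4=F, B5=E
union over the pool: B1=F, B2=F, B3=T, B3=F, B4=T, B4=F, B5=E
uncovered (3 of 10): B1=T, B2=T, B5=S

Answer: B1=T, B2=T, B5=S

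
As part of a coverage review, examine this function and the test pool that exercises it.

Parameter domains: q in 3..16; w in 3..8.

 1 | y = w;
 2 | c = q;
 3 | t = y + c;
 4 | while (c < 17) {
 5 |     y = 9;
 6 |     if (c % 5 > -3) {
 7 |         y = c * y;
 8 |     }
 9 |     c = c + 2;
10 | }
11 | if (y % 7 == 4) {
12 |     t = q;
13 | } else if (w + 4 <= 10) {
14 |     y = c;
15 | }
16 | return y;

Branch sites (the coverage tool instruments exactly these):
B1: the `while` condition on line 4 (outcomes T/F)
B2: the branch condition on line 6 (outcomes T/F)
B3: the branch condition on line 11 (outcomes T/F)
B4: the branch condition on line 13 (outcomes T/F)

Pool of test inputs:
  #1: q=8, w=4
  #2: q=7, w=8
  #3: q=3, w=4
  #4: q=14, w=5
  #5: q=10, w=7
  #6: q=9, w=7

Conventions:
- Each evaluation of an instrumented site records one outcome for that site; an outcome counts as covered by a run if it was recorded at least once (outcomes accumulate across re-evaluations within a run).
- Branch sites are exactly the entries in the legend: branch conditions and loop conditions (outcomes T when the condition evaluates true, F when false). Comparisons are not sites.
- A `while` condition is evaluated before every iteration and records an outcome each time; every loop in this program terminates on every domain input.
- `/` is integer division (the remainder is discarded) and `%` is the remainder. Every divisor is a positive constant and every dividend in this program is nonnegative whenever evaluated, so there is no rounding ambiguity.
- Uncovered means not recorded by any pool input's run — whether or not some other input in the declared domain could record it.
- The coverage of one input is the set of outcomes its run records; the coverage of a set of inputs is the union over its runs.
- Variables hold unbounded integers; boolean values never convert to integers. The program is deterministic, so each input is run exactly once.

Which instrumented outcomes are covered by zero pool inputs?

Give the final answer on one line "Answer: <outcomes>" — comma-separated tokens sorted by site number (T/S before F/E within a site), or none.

run #1 (q=8, w=4) runs B1->T, B2->T, B1->T, B2->T, B1->T, B2->T, B1->T, B2->T, B1->T, B2->T, B1->F, B3->T; records B1=T, B1=F, B2=T, B3=T
run #2 (q=7, w=8) runs B1->T, B2->T, B1->T, B2->T, B1->T, B2->T, B1->T, B2->T, B1->T, B2->T, B1->F, B3->F, B4->F; records B1=T, B1=F, B2=T, B3=F, B4=F
run #3 (q=3, w=4) runs B1->T, B2->T, B1->T, B2->T, B1->T, B2->T, B1->T, B2->T, B1->T, B2->T, B1->T, B2->T, B1->T, B2->T, ...; records B1=T, B1=F, B2=T, B3=F, B4=T
run #4 (q=14, w=5) runs B1->T, B2->T, B1->T, B2->T, B1->F, B3->T; records B1=T, B1=F, B2=T, B3=T
run #5 (q=10, w=7) runs B1->T, B2->T, B1->T, B2->T, B1->T, B2->T, B1->T, B2->T, B1->F, B3->T; records B1=T, B1=F, B2=T, B3=T
run #6 (q=9, w=7) runs B1->T, B2->T, B1->T, B2->T, B1->T, B2->T, B1->T, B2->T, B1->F, B3->F, B4->F; records B1=T, B1=F, B2=T, B3=F, B4=F
union over the pool: B1=T, B1=F, B2=T, B3=T, B3=F, B4=T, B4=F
uncovered (1 of 8): B2=F

Answer: B2=F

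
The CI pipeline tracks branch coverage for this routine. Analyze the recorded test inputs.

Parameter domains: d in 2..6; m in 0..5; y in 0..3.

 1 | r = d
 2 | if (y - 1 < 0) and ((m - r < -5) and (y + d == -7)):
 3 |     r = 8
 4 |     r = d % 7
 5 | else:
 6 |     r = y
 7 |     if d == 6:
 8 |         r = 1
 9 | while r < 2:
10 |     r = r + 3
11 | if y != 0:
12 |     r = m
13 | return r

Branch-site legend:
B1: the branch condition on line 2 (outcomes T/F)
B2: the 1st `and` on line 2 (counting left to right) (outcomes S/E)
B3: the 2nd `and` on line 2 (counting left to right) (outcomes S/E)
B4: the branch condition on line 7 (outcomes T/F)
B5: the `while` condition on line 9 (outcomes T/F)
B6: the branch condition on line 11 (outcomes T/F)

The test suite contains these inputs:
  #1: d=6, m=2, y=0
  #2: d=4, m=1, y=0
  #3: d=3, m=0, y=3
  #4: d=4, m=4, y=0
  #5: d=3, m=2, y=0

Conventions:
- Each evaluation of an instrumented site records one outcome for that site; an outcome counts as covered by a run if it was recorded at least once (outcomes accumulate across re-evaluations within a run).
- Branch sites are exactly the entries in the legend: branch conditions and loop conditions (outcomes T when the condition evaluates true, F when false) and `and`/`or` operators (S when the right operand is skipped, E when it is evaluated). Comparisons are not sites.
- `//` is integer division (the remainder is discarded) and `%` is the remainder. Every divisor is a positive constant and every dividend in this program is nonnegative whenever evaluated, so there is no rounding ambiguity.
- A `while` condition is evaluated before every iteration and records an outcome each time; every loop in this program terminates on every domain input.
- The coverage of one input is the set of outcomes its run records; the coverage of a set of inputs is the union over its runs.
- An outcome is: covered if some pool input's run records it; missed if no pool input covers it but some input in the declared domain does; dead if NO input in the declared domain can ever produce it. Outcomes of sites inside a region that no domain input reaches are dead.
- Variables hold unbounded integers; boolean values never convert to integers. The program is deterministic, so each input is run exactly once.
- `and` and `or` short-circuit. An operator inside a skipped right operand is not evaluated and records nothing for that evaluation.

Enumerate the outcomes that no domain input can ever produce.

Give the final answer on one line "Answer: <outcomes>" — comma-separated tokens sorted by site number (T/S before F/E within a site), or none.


running all 120 domain inputs and tallying outcomes:
  B1=T: never recorded by any domain input -> dead
  reachable outcomes have witnesses, e.g. B1=F (e.g. d=2, m=0, y=0), B2=S (e.g. d=2, m=0, y=1), B2=E (e.g. d=2, m=0, y=0), B3=S (e.g. d=2, m=0, y=0)
Answer: B1=T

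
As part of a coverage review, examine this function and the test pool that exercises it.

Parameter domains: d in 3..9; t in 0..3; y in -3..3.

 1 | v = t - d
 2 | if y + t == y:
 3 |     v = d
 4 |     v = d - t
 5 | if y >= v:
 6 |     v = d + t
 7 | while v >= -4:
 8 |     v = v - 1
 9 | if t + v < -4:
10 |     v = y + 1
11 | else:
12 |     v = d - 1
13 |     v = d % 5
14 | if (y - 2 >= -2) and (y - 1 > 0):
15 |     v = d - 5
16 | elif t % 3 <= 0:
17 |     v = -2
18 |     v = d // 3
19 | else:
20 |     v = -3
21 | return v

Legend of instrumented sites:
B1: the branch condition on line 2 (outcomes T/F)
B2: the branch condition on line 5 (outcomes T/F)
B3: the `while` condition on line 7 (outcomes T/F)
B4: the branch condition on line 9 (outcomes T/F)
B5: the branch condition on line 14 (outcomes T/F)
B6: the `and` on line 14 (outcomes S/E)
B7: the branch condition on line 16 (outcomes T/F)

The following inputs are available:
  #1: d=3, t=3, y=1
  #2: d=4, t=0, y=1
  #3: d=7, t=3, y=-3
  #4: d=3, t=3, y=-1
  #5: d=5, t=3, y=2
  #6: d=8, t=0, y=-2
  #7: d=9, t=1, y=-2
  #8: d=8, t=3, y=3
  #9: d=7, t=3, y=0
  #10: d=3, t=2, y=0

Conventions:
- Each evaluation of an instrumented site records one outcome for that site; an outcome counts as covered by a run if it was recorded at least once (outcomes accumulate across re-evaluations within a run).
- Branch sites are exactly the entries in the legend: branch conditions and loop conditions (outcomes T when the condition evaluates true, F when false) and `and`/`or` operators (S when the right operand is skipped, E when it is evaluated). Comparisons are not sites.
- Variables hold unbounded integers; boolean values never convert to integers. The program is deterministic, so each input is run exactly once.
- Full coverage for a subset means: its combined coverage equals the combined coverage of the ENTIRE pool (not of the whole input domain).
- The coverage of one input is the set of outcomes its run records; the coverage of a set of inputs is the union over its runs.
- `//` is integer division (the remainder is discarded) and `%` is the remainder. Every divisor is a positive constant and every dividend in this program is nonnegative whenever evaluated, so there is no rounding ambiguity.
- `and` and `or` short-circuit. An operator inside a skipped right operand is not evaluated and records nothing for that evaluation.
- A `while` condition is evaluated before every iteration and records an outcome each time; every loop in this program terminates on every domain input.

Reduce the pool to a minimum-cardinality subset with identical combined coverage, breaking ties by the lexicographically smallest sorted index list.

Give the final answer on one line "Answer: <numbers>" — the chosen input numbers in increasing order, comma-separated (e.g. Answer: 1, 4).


input #1 (d=3, t=3, y=1): events B1->F, B2->T, B3->T, B3->T, B3->T, B3->T, B3->T, B3->T, B3->T, B3->T, B3->T, B3->T, B3->T, B3->F, ...; covers B1=F, B2=T, B3=T, B3=F, B4=F, B5=F, B6=E, B7=T
input #2 (d=4, t=0, y=1): events B1->T, B2->F, B3->T, B3->T, B3->T, B3->T, B3->T, B3->T, B3->T, B3->T, B3->T, B3->F, B4->T, B6->E, ...; covers B1=T, B2=F, B3=T, B3=F, B4=T, B5=F, B6=E, B7=T
input #3 (d=7, t=3, y=-3): events B1->F, B2->T, B3->T, B3->T, B3->T, B3->T, B3->T, B3->T, B3->T, B3->T, B3->T, B3->T, B3->T, B3->T, ...; covers B1=F, B2=T, B3=T, B3=F, B4=F, B5=F, B6=S, B7=T
input #4 (d=3, t=3, y=-1): events B1->F, B2->F, B3->T, B3->T, B3->T, B3->T, B3->T, B3->F, B4->F, B6->S, B5->F, B7->T; covers B1=F, B2=F, B3=T, B3=F, B4=F, B5=F, B6=S, B7=T
input #5 (d=5, t=3, y=2): events B1->F, B2->T, B3->T, B3->T, B3->T, B3->T, B3->T, B3->T, B3->T, B3->T, B3->T, B3->T, B3->T, B3->T, ...; covers B1=F, B2=T, B3=T, B3=F, B4=F, B5=T, B6=E
input #6 (d=8, t=0, y=-2): events B1->T, B2->F, B3->T, B3->T, B3->T, B3->T, B3->T, B3->T, B3->T, B3->T, B3->T, B3->T, B3->T, B3->T, ...; covers B1=T, B2=F, B3=T, B3=F, B4=T, B5=F, B6=S, B7=T
input #7 (d=9, t=1, y=-2): events B1->F, B2->T, B3->T, B3->T, B3->T, B3->T, B3->T, B3->T, B3->T, B3->T, B3->T, B3->T, B3->T, B3->T, ...; covers B1=F, B2=T, B3=T, B3=F, B4=F, B5=F, B6=S, B7=F
input #8 (d=8, t=3, y=3): events B1->F, B2->T, B3->T, B3->T, B3->T, B3->T, B3->T, B3->T, B3->T, B3->T, B3->T, B3->T, B3->T, B3->T, ...; covers B1=F, B2=T, B3=T, B3=F, B4=F, B5=T, B6=E
input #9 (d=7, t=3, y=0): events B1->F, B2->T, B3->T, B3->T, B3->T, B3->T, B3->T, B3->T, B3->T, B3->T, B3->T, B3->T, B3->T, B3->T, ...; covers B1=F, B2=T, B3=T, B3=F, B4=F, B5=F, B6=E, B7=T
input #10 (d=3, t=2, y=0): events B1->F, B2->T, B3->T, B3->T, B3->T, B3->T, B3->T, B3->T, B3->T, B3->T, B3->T, B3->T, B3->F, B4->F, ...; covers B1=F, B2=T, B3=T, B3=F, B4=F, B5=F, B6=E, B7=F
together the pool reaches 14 outcomes: B1=T, B1=F, B2=T, B2=F, B3=T, B3=F, B4=T, B4=F, B5=T, B5=F, B6=S, B6=E, B7=T, B7=F
every size-1 subset falls short of the 14 outcomes (best: 8/14)
every size-2 subset falls short of the 14 outcomes (best: 13/14)
size 3: inputs {2, 5, 7} cover all 14 outcomes, and no lexicographically smaller subset of this size does
Answer: 2, 5, 7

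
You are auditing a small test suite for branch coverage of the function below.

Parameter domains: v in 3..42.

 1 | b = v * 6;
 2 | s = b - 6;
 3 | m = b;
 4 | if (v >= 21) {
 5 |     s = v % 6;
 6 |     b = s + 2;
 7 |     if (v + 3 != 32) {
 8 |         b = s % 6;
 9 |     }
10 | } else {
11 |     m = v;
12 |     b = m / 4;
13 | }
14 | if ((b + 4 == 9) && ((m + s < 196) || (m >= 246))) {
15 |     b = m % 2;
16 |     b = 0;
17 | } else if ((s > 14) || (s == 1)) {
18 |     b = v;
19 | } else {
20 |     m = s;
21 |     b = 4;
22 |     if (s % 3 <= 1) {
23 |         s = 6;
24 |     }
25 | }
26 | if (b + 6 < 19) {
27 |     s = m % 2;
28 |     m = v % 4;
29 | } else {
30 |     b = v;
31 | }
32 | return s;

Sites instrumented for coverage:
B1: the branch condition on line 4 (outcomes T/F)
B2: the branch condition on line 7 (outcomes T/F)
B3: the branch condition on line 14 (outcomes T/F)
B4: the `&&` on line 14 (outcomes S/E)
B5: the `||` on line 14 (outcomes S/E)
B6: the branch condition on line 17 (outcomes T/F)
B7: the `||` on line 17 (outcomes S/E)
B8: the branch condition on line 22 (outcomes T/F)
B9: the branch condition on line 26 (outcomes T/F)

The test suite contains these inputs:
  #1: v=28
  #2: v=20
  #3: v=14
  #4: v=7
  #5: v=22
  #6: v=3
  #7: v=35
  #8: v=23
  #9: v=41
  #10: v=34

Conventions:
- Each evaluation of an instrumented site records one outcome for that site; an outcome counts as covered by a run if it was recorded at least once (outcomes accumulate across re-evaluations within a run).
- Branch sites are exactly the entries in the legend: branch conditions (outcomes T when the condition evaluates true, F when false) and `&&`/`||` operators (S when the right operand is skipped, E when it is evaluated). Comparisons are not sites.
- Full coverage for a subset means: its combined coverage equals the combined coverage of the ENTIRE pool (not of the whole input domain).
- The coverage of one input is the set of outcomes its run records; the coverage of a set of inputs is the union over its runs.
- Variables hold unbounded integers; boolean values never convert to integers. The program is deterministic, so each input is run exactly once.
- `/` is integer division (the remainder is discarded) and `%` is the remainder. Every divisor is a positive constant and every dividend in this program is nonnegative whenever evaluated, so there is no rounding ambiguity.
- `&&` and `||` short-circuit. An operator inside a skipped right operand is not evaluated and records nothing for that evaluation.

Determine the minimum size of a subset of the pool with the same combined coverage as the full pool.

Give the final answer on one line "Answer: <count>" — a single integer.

run #1 (v=28) runs B1->T, B2->T, B4->S, B3->F, B7->E, B6->F, B8->T, B9->T; records B1=T, B2=T, B3=F, B4=S, B6=F, B7=E, B8=T, B9=T
run #2 (v=20) runs B1->F, B4->E, B5->S, B3->T, B9->T; records B1=F, B3=T, B4=E, B5=S, B9=T
run #3 (v=14) runs B1->F, B4->S, B3->F, B7->S, B6->T, B9->F; records B1=F, B3=F, B4=S, B6=T, B7=S, B9=F
run #4 (v=7) runs B1->F, B4->S, B3->F, B7->S, B6->T, B9->T; records B1=F, B3=F, B4=S, B6=T, B7=S, B9=T
run #5 (v=22) runs B1->T, B2->T, B4->S, B3->F, B7->E, B6->F, B8->T, B9->T; records B1=T, B2=T, B3=F, B4=S, B6=F, B7=E, B8=T, B9=T
run #6 (v=3) runs B1->F, B4->S, B3->F, B7->E, B6->F, B8->T, B9->T; records B1=F, B3=F, B4=S, B6=F, B7=E, B8=T, B9=T
run #7 (v=35) runs B1->T, B2->T, B4->E, B5->E, B3->F, B7->E, B6->F, B8->F, B9->T; records B1=T, B2=T, B3=F, B4=E, B5=E, B6=F, B7=E, B8=F, B9=T
run #8 (v=23) runs B1->T, B2->T, B4->E, B5->S, B3->T, B9->T; records B1=T, B2=T, B3=T, B4=E, B5=S, B9=T
run #9 (v=41) runs B1->T, B2->T, B4->E, B5->E, B3->T, B9->T; records B1=T, B2=T, B3=T, B4=E, B5=E, B9=T
run #10 (v=34) runs B1->T, B2->T, B4->S, B3->F, B7->E, B6->F, B8->T, B9->T; records B1=T, B2=T, B3=F, B4=S, B6=F, B7=E, B8=T, B9=T
together the pool reaches 17 outcomes: B1=T, B1=F, B2=T, B3=T, B3=F, B4=S, B4=E, B5=S, B5=E, B6=T, B6=F, B7=S, B7=E, B8=T, B8=F, B9=T, B9=F
checked all size-1 subsets: none covers 17 outcomes (max 9/17)
checked all size-2 subsets: none covers 17 outcomes (max 14/17)
checked all size-3 subsets: none covers 17 outcomes (max 16/17)
inputs {1, 2, 3, 7} (size 4) cover everything; no size-4 subset with a lexicographically smaller index list covers all 17

Answer: 4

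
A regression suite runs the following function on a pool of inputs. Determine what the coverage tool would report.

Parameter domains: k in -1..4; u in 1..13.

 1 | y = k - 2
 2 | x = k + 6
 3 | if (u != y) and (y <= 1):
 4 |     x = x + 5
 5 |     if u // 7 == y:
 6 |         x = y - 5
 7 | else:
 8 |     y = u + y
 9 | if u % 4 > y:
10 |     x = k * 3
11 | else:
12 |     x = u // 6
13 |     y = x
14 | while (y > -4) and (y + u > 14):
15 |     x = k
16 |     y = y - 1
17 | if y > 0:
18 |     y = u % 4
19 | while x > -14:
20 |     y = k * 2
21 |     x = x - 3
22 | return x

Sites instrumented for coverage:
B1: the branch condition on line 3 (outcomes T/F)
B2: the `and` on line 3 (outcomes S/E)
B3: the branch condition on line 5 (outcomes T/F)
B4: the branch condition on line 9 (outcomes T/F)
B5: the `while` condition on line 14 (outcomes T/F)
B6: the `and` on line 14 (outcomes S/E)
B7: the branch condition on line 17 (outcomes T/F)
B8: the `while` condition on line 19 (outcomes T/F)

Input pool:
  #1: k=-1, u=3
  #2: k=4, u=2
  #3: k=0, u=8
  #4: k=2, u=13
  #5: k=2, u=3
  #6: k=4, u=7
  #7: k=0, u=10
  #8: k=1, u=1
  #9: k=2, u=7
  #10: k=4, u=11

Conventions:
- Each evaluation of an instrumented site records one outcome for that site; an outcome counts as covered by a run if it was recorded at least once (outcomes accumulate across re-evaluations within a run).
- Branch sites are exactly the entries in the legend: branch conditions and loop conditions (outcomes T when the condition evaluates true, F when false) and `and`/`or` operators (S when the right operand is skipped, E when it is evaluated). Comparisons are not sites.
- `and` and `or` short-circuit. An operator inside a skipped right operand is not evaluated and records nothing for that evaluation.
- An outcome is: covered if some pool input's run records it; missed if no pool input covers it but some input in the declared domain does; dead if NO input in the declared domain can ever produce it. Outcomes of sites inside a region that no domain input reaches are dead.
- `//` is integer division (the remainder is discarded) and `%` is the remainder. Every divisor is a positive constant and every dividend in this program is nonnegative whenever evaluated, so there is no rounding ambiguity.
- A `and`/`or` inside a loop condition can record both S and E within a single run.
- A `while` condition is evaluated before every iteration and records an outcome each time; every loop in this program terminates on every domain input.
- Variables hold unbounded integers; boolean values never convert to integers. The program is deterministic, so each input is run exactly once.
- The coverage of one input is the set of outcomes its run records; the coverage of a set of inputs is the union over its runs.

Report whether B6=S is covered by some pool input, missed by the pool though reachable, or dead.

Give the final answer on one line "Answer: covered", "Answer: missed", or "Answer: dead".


no pool input records B6=S
checking all 78 inputs in the declared domain: B6=S is never recorded -> dead
Answer: dead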